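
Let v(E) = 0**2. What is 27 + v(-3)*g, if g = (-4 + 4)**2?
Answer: 27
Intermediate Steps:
g = 0 (g = 0**2 = 0)
v(E) = 0
27 + v(-3)*g = 27 + 0*0 = 27 + 0 = 27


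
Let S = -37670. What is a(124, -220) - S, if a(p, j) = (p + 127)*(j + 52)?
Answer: -4498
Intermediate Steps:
a(p, j) = (52 + j)*(127 + p) (a(p, j) = (127 + p)*(52 + j) = (52 + j)*(127 + p))
a(124, -220) - S = (6604 + 52*124 + 127*(-220) - 220*124) - 1*(-37670) = (6604 + 6448 - 27940 - 27280) + 37670 = -42168 + 37670 = -4498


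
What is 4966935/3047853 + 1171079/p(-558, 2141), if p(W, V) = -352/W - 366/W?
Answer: 331943322211546/364726409 ≈ 9.1012e+5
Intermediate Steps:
p(W, V) = -718/W
4966935/3047853 + 1171079/p(-558, 2141) = 4966935/3047853 + 1171079/((-718/(-558))) = 4966935*(1/3047853) + 1171079/((-718*(-1/558))) = 1655645/1015951 + 1171079/(359/279) = 1655645/1015951 + 1171079*(279/359) = 1655645/1015951 + 326731041/359 = 331943322211546/364726409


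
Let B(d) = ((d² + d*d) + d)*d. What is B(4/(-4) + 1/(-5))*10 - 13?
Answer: -829/25 ≈ -33.160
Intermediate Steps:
B(d) = d*(d + 2*d²) (B(d) = ((d² + d²) + d)*d = (2*d² + d)*d = (d + 2*d²)*d = d*(d + 2*d²))
B(4/(-4) + 1/(-5))*10 - 13 = ((4/(-4) + 1/(-5))²*(1 + 2*(4/(-4) + 1/(-5))))*10 - 13 = ((4*(-¼) + 1*(-⅕))²*(1 + 2*(4*(-¼) + 1*(-⅕))))*10 - 13 = ((-1 - ⅕)²*(1 + 2*(-1 - ⅕)))*10 - 13 = ((-6/5)²*(1 + 2*(-6/5)))*10 - 13 = (36*(1 - 12/5)/25)*10 - 13 = ((36/25)*(-7/5))*10 - 13 = -252/125*10 - 13 = -504/25 - 13 = -829/25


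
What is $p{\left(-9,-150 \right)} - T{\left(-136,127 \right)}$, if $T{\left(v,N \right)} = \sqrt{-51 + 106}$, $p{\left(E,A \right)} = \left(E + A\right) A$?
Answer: $23850 - \sqrt{55} \approx 23843.0$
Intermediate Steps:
$p{\left(E,A \right)} = A \left(A + E\right)$ ($p{\left(E,A \right)} = \left(A + E\right) A = A \left(A + E\right)$)
$T{\left(v,N \right)} = \sqrt{55}$
$p{\left(-9,-150 \right)} - T{\left(-136,127 \right)} = - 150 \left(-150 - 9\right) - \sqrt{55} = \left(-150\right) \left(-159\right) - \sqrt{55} = 23850 - \sqrt{55}$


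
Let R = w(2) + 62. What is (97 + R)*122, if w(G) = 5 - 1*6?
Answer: 19276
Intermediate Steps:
w(G) = -1 (w(G) = 5 - 6 = -1)
R = 61 (R = -1 + 62 = 61)
(97 + R)*122 = (97 + 61)*122 = 158*122 = 19276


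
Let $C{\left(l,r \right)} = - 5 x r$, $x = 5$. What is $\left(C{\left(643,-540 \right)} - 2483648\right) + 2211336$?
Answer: $-258812$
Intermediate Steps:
$C{\left(l,r \right)} = - 25 r$ ($C{\left(l,r \right)} = \left(-5\right) 5 r = - 25 r$)
$\left(C{\left(643,-540 \right)} - 2483648\right) + 2211336 = \left(\left(-25\right) \left(-540\right) - 2483648\right) + 2211336 = \left(13500 - 2483648\right) + 2211336 = -2470148 + 2211336 = -258812$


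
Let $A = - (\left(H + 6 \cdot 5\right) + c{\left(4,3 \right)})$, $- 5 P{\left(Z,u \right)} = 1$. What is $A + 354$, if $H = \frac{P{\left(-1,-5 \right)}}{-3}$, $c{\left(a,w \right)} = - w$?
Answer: $\frac{4904}{15} \approx 326.93$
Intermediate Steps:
$P{\left(Z,u \right)} = - \frac{1}{5}$ ($P{\left(Z,u \right)} = \left(- \frac{1}{5}\right) 1 = - \frac{1}{5}$)
$H = \frac{1}{15}$ ($H = - \frac{1}{5 \left(-3\right)} = \left(- \frac{1}{5}\right) \left(- \frac{1}{3}\right) = \frac{1}{15} \approx 0.066667$)
$A = - \frac{406}{15}$ ($A = - (\left(\frac{1}{15} + 6 \cdot 5\right) - 3) = - (\left(\frac{1}{15} + 30\right) - 3) = - (\frac{451}{15} - 3) = \left(-1\right) \frac{406}{15} = - \frac{406}{15} \approx -27.067$)
$A + 354 = - \frac{406}{15} + 354 = \frac{4904}{15}$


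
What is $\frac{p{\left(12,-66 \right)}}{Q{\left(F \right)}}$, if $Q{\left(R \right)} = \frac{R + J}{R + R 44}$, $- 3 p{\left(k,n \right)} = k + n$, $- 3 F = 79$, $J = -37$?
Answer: $\frac{6399}{19} \approx 336.79$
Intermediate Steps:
$F = - \frac{79}{3}$ ($F = \left(- \frac{1}{3}\right) 79 = - \frac{79}{3} \approx -26.333$)
$p{\left(k,n \right)} = - \frac{k}{3} - \frac{n}{3}$ ($p{\left(k,n \right)} = - \frac{k + n}{3} = - \frac{k}{3} - \frac{n}{3}$)
$Q{\left(R \right)} = \frac{-37 + R}{45 R}$ ($Q{\left(R \right)} = \frac{R - 37}{R + R 44} = \frac{-37 + R}{R + 44 R} = \frac{-37 + R}{45 R}$)
$\frac{p{\left(12,-66 \right)}}{Q{\left(F \right)}} = \frac{\left(- \frac{1}{3}\right) 12 - -22}{\frac{1}{45} \frac{1}{- \frac{79}{3}} \left(-37 - \frac{79}{3}\right)} = \frac{-4 + 22}{\frac{1}{45} \left(- \frac{3}{79}\right) \left(- \frac{190}{3}\right)} = \frac{18}{\frac{38}{711}} = 18 \cdot \frac{711}{38} = \frac{6399}{19}$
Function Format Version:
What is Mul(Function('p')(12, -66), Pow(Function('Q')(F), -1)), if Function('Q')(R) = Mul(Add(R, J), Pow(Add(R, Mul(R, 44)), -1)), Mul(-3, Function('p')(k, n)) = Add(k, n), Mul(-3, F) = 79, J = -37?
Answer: Rational(6399, 19) ≈ 336.79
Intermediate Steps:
F = Rational(-79, 3) (F = Mul(Rational(-1, 3), 79) = Rational(-79, 3) ≈ -26.333)
Function('p')(k, n) = Add(Mul(Rational(-1, 3), k), Mul(Rational(-1, 3), n)) (Function('p')(k, n) = Mul(Rational(-1, 3), Add(k, n)) = Add(Mul(Rational(-1, 3), k), Mul(Rational(-1, 3), n)))
Function('Q')(R) = Mul(Rational(1, 45), Pow(R, -1), Add(-37, R)) (Function('Q')(R) = Mul(Add(R, -37), Pow(Add(R, Mul(R, 44)), -1)) = Mul(Add(-37, R), Pow(Add(R, Mul(44, R)), -1)) = Mul(Add(-37, R), Pow(Mul(45, R), -1)) = Mul(Add(-37, R), Mul(Rational(1, 45), Pow(R, -1))) = Mul(Rational(1, 45), Pow(R, -1), Add(-37, R)))
Mul(Function('p')(12, -66), Pow(Function('Q')(F), -1)) = Mul(Add(Mul(Rational(-1, 3), 12), Mul(Rational(-1, 3), -66)), Pow(Mul(Rational(1, 45), Pow(Rational(-79, 3), -1), Add(-37, Rational(-79, 3))), -1)) = Mul(Add(-4, 22), Pow(Mul(Rational(1, 45), Rational(-3, 79), Rational(-190, 3)), -1)) = Mul(18, Pow(Rational(38, 711), -1)) = Mul(18, Rational(711, 38)) = Rational(6399, 19)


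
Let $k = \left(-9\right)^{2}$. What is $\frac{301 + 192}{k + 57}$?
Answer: $\frac{493}{138} \approx 3.5725$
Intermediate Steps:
$k = 81$
$\frac{301 + 192}{k + 57} = \frac{301 + 192}{81 + 57} = \frac{493}{138}$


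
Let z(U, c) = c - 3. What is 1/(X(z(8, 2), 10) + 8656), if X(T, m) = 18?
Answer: 1/8674 ≈ 0.00011529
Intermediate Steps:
z(U, c) = -3 + c
1/(X(z(8, 2), 10) + 8656) = 1/(18 + 8656) = 1/8674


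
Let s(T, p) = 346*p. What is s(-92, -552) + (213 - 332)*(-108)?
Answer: -178140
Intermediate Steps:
s(-92, -552) + (213 - 332)*(-108) = 346*(-552) + (213 - 332)*(-108) = -190992 - 119*(-108) = -190992 + 12852 = -178140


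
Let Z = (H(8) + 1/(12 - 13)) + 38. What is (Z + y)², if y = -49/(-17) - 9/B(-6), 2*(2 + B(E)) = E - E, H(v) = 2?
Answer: 2486929/1156 ≈ 2151.3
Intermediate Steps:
B(E) = -2 (B(E) = -2 + (E - E)/2 = -2 + (½)*0 = -2 + 0 = -2)
y = 251/34 (y = -49/(-17) - 9/(-2) = -49*(-1/17) - 9*(-½) = 49/17 + 9/2 = 251/34 ≈ 7.3824)
Z = 39 (Z = (2 + 1/(12 - 13)) + 38 = (2 + 1/(-1)) + 38 = (2 - 1) + 38 = 1 + 38 = 39)
(Z + y)² = (39 + 251/34)² = (1577/34)² = 2486929/1156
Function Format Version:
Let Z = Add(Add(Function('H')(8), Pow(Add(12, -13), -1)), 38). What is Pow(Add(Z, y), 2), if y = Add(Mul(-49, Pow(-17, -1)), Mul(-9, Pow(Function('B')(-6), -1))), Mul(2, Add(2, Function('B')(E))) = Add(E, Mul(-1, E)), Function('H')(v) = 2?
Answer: Rational(2486929, 1156) ≈ 2151.3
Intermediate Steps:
Function('B')(E) = -2 (Function('B')(E) = Add(-2, Mul(Rational(1, 2), Add(E, Mul(-1, E)))) = Add(-2, Mul(Rational(1, 2), 0)) = Add(-2, 0) = -2)
y = Rational(251, 34) (y = Add(Mul(-49, Pow(-17, -1)), Mul(-9, Pow(-2, -1))) = Add(Mul(-49, Rational(-1, 17)), Mul(-9, Rational(-1, 2))) = Add(Rational(49, 17), Rational(9, 2)) = Rational(251, 34) ≈ 7.3824)
Z = 39 (Z = Add(Add(2, Pow(Add(12, -13), -1)), 38) = Add(Add(2, Pow(-1, -1)), 38) = Add(Add(2, -1), 38) = Add(1, 38) = 39)
Pow(Add(Z, y), 2) = Pow(Add(39, Rational(251, 34)), 2) = Pow(Rational(1577, 34), 2) = Rational(2486929, 1156)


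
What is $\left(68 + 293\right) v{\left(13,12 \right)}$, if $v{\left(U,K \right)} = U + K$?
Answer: $9025$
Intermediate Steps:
$v{\left(U,K \right)} = K + U$
$\left(68 + 293\right) v{\left(13,12 \right)} = \left(68 + 293\right) \left(12 + 13\right) = 361 \cdot 25 = 9025$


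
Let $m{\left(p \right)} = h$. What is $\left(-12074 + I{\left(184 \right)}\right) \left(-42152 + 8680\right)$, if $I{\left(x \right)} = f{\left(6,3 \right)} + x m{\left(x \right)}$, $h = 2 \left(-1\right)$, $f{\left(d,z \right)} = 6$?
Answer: $416257792$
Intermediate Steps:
$h = -2$
$m{\left(p \right)} = -2$
$I{\left(x \right)} = 6 - 2 x$ ($I{\left(x \right)} = 6 + x \left(-2\right) = 6 - 2 x$)
$\left(-12074 + I{\left(184 \right)}\right) \left(-42152 + 8680\right) = \left(-12074 + \left(6 - 368\right)\right) \left(-42152 + 8680\right) = \left(-12074 + \left(6 - 368\right)\right) \left(-33472\right) = \left(-12074 - 362\right) \left(-33472\right) = \left(-12436\right) \left(-33472\right) = 416257792$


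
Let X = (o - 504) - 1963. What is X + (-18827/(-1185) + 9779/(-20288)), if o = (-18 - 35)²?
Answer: 8592491821/24041280 ≈ 357.41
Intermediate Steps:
o = 2809 (o = (-53)² = 2809)
X = 342 (X = (2809 - 504) - 1963 = 2305 - 1963 = 342)
X + (-18827/(-1185) + 9779/(-20288)) = 342 + (-18827/(-1185) + 9779/(-20288)) = 342 + (-18827*(-1/1185) + 9779*(-1/20288)) = 342 + (18827/1185 - 9779/20288) = 342 + 370374061/24041280 = 8592491821/24041280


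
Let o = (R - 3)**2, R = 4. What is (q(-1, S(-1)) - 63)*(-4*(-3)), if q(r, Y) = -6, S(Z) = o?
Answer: -828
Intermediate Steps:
o = 1 (o = (4 - 3)**2 = 1**2 = 1)
S(Z) = 1
(q(-1, S(-1)) - 63)*(-4*(-3)) = (-6 - 63)*(-4*(-3)) = -69*12 = -828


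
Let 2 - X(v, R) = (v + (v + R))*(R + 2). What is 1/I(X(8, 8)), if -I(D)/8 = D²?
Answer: -1/453152 ≈ -2.2068e-6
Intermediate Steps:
X(v, R) = 2 - (2 + R)*(R + 2*v) (X(v, R) = 2 - (v + (v + R))*(R + 2) = 2 - (v + (R + v))*(2 + R) = 2 - (R + 2*v)*(2 + R) = 2 - (2 + R)*(R + 2*v))
I(D) = -8*D²
1/I(X(8, 8)) = 1/(-8*(2 - 1*8² - 4*8 - 2*8 - 2*8*8)²) = 1/(-8*(2 - 1*64 - 32 - 16 - 128)²) = 1/(-8*(2 - 64 - 32 - 16 - 128)²) = 1/(-8*(-238)²) = 1/(-8*56644) = 1/(-453152) = -1/453152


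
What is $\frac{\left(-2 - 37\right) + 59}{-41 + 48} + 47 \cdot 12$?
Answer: $\frac{3968}{7} \approx 566.86$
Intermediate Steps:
$\frac{\left(-2 - 37\right) + 59}{-41 + 48} + 47 \cdot 12 = \frac{\left(-2 - 37\right) + 59}{7} + 564 = \left(-39 + 59\right) \frac{1}{7} + 564 = 20 \cdot \frac{1}{7} + 564 = \frac{20}{7} + 564 = \frac{3968}{7}$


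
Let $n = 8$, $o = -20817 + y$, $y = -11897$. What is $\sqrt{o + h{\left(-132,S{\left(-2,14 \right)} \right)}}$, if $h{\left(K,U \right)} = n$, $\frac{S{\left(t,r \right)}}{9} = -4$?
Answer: $3 i \sqrt{3634} \approx 180.85 i$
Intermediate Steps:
$o = -32714$ ($o = -20817 - 11897 = -32714$)
$S{\left(t,r \right)} = -36$ ($S{\left(t,r \right)} = 9 \left(-4\right) = -36$)
$h{\left(K,U \right)} = 8$
$\sqrt{o + h{\left(-132,S{\left(-2,14 \right)} \right)}} = \sqrt{-32714 + 8} = \sqrt{-32706} = 3 i \sqrt{3634}$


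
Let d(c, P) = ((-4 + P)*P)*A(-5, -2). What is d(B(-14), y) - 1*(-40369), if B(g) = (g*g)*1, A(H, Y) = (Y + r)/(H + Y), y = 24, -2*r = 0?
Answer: 283543/7 ≈ 40506.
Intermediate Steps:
r = 0 (r = -1/2*0 = 0)
A(H, Y) = Y/(H + Y) (A(H, Y) = (Y + 0)/(H + Y) = Y/(H + Y))
B(g) = g**2 (B(g) = g**2*1 = g**2)
d(c, P) = 2*P*(-4 + P)/7 (d(c, P) = ((-4 + P)*P)*(-2/(-5 - 2)) = (P*(-4 + P))*(-2/(-7)) = (P*(-4 + P))*(-2*(-1/7)) = (P*(-4 + P))*(2/7) = 2*P*(-4 + P)/7)
d(B(-14), y) - 1*(-40369) = (2/7)*24*(-4 + 24) - 1*(-40369) = (2/7)*24*20 + 40369 = 960/7 + 40369 = 283543/7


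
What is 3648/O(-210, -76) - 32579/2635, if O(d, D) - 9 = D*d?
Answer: -170213857/14026105 ≈ -12.135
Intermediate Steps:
O(d, D) = 9 + D*d
3648/O(-210, -76) - 32579/2635 = 3648/(9 - 76*(-210)) - 32579/2635 = 3648/(9 + 15960) - 32579*1/2635 = 3648/15969 - 32579/2635 = 3648*(1/15969) - 32579/2635 = 1216/5323 - 32579/2635 = -170213857/14026105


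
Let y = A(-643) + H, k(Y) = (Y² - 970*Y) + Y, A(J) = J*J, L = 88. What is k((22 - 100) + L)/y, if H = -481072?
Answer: 9590/67623 ≈ 0.14182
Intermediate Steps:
A(J) = J²
k(Y) = Y² - 969*Y
y = -67623 (y = (-643)² - 481072 = 413449 - 481072 = -67623)
k((22 - 100) + L)/y = (((22 - 100) + 88)*(-969 + ((22 - 100) + 88)))/(-67623) = ((-78 + 88)*(-969 + (-78 + 88)))*(-1/67623) = (10*(-969 + 10))*(-1/67623) = (10*(-959))*(-1/67623) = -9590*(-1/67623) = 9590/67623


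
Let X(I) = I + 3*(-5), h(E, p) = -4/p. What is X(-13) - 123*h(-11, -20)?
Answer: -263/5 ≈ -52.600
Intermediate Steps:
X(I) = -15 + I (X(I) = I - 15 = -15 + I)
X(-13) - 123*h(-11, -20) = (-15 - 13) - (-492)/(-20) = -28 - (-492)*(-1)/20 = -28 - 123*1/5 = -28 - 123/5 = -263/5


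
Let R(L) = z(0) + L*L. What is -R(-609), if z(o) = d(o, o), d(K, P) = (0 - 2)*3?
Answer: -370875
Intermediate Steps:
d(K, P) = -6 (d(K, P) = -2*3 = -6)
z(o) = -6
R(L) = -6 + L² (R(L) = -6 + L*L = -6 + L²)
-R(-609) = -(-6 + (-609)²) = -(-6 + 370881) = -1*370875 = -370875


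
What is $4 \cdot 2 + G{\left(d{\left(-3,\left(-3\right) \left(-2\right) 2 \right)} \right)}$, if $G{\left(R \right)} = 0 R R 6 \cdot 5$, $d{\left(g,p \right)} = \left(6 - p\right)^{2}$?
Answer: $8$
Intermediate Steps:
$G{\left(R \right)} = 0$ ($G{\left(R \right)} = 0 R^{2} \cdot 6 \cdot 5 = 0 \cdot 6 R^{2} \cdot 5 = 0 \cdot 5 = 0$)
$4 \cdot 2 + G{\left(d{\left(-3,\left(-3\right) \left(-2\right) 2 \right)} \right)} = 4 \cdot 2 + 0 = 8 + 0 = 8$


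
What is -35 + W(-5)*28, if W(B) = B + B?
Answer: -315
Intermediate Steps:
W(B) = 2*B
-35 + W(-5)*28 = -35 + (2*(-5))*28 = -35 - 10*28 = -35 - 280 = -315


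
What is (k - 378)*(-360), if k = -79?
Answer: 164520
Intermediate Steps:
(k - 378)*(-360) = (-79 - 378)*(-360) = -457*(-360) = 164520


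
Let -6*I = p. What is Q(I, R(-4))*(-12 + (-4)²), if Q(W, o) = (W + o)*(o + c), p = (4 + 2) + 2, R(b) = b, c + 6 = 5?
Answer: 320/3 ≈ 106.67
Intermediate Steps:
c = -1 (c = -6 + 5 = -1)
p = 8 (p = 6 + 2 = 8)
I = -4/3 (I = -⅙*8 = -4/3 ≈ -1.3333)
Q(W, o) = (-1 + o)*(W + o) (Q(W, o) = (W + o)*(o - 1) = (W + o)*(-1 + o) = (-1 + o)*(W + o))
Q(I, R(-4))*(-12 + (-4)²) = ((-4)² - 1*(-4/3) - 1*(-4) - 4/3*(-4))*(-12 + (-4)²) = (16 + 4/3 + 4 + 16/3)*(-12 + 16) = (80/3)*4 = 320/3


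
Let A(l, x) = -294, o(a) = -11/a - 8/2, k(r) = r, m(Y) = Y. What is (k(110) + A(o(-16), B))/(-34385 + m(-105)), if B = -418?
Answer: 92/17245 ≈ 0.0053349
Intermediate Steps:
o(a) = -4 - 11/a (o(a) = -11/a - 8*1/2 = -11/a - 4 = -4 - 11/a)
(k(110) + A(o(-16), B))/(-34385 + m(-105)) = (110 - 294)/(-34385 - 105) = -184/(-34490) = -184*(-1/34490) = 92/17245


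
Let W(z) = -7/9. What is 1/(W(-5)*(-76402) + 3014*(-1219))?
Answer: -9/32531780 ≈ -2.7665e-7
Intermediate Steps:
W(z) = -7/9 (W(z) = -7*1/9 = -7/9)
1/(W(-5)*(-76402) + 3014*(-1219)) = 1/(-7/9*(-76402) + 3014*(-1219)) = 1/(534814/9 - 3674066) = 1/(-32531780/9) = -9/32531780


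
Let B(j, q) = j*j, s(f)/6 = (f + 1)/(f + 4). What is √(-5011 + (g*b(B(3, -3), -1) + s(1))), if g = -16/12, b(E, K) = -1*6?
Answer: I*√125015/5 ≈ 70.715*I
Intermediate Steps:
s(f) = 6*(1 + f)/(4 + f) (s(f) = 6*((f + 1)/(f + 4)) = 6*((1 + f)/(4 + f)) = 6*(1 + f)/(4 + f))
B(j, q) = j²
b(E, K) = -6
g = -4/3 (g = -16*1/12 = -4/3 ≈ -1.3333)
√(-5011 + (g*b(B(3, -3), -1) + s(1))) = √(-5011 + (-4/3*(-6) + 6*(1 + 1)/(4 + 1))) = √(-5011 + (8 + 6*2/5)) = √(-5011 + (8 + 6*(⅕)*2)) = √(-5011 + (8 + 12/5)) = √(-5011 + 52/5) = √(-25003/5) = I*√125015/5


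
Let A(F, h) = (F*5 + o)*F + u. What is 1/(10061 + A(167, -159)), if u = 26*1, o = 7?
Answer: 1/150701 ≈ 6.6357e-6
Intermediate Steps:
u = 26
A(F, h) = 26 + F*(7 + 5*F) (A(F, h) = (F*5 + 7)*F + 26 = (5*F + 7)*F + 26 = (7 + 5*F)*F + 26 = F*(7 + 5*F) + 26 = 26 + F*(7 + 5*F))
1/(10061 + A(167, -159)) = 1/(10061 + (26 + 5*167² + 7*167)) = 1/(10061 + (26 + 5*27889 + 1169)) = 1/(10061 + (26 + 139445 + 1169)) = 1/(10061 + 140640) = 1/150701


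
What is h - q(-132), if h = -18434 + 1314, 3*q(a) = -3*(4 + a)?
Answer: -17248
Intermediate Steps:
q(a) = -4 - a (q(a) = (-3*(4 + a))/3 = (-12 - 3*a)/3 = -4 - a)
h = -17120
h - q(-132) = -17120 - (-4 - 1*(-132)) = -17120 - (-4 + 132) = -17120 - 1*128 = -17120 - 128 = -17248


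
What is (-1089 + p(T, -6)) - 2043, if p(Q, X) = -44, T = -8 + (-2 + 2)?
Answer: -3176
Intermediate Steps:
T = -8 (T = -8 + 0 = -8)
(-1089 + p(T, -6)) - 2043 = (-1089 - 44) - 2043 = -1133 - 2043 = -3176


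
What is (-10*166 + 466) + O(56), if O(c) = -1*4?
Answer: -1198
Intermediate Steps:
O(c) = -4
(-10*166 + 466) + O(56) = (-10*166 + 466) - 4 = (-1660 + 466) - 4 = -1194 - 4 = -1198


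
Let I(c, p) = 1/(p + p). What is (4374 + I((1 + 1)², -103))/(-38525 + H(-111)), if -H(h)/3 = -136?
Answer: -901043/7852102 ≈ -0.11475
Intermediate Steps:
H(h) = 408 (H(h) = -3*(-136) = 408)
I(c, p) = 1/(2*p)
(4374 + I((1 + 1)², -103))/(-38525 + H(-111)) = (4374 + (½)/(-103))/(-38525 + 408) = (4374 + (½)*(-1/103))/(-38117) = (4374 - 1/206)*(-1/38117) = (901043/206)*(-1/38117) = -901043/7852102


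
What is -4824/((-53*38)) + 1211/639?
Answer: 2760745/643473 ≈ 4.2904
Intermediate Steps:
-4824/((-53*38)) + 1211/639 = -4824/(-2014) + 1211*(1/639) = -4824*(-1/2014) + 1211/639 = 2412/1007 + 1211/639 = 2760745/643473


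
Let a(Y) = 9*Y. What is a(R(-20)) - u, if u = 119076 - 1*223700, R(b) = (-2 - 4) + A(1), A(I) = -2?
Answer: 104552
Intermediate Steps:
R(b) = -8 (R(b) = (-2 - 4) - 2 = -6 - 2 = -8)
u = -104624 (u = 119076 - 223700 = -104624)
a(R(-20)) - u = 9*(-8) - 1*(-104624) = -72 + 104624 = 104552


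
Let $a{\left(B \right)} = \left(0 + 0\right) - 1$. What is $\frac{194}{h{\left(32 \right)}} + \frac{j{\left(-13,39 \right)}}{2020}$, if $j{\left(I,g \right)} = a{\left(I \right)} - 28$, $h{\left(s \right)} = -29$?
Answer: $- \frac{392721}{58580} \approx -6.704$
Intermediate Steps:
$a{\left(B \right)} = -1$ ($a{\left(B \right)} = 0 - 1 = -1$)
$j{\left(I,g \right)} = -29$ ($j{\left(I,g \right)} = -1 - 28 = -29$)
$\frac{194}{h{\left(32 \right)}} + \frac{j{\left(-13,39 \right)}}{2020} = \frac{194}{-29} - \frac{29}{2020} = 194 \left(- \frac{1}{29}\right) - \frac{29}{2020} = - \frac{194}{29} - \frac{29}{2020} = - \frac{392721}{58580}$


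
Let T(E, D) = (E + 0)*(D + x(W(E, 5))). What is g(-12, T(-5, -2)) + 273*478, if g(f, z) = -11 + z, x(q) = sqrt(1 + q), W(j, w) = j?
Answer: 130493 - 10*I ≈ 1.3049e+5 - 10.0*I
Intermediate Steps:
T(E, D) = E*(D + sqrt(1 + E)) (T(E, D) = (E + 0)*(D + sqrt(1 + E)) = E*(D + sqrt(1 + E)))
g(-12, T(-5, -2)) + 273*478 = (-11 - 5*(-2 + sqrt(1 - 5))) + 273*478 = (-11 - 5*(-2 + sqrt(-4))) + 130494 = (-11 - 5*(-2 + 2*I)) + 130494 = (-11 + (10 - 10*I)) + 130494 = (-1 - 10*I) + 130494 = 130493 - 10*I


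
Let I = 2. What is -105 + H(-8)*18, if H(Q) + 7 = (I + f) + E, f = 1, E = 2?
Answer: -141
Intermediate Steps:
H(Q) = -2 (H(Q) = -7 + ((2 + 1) + 2) = -7 + (3 + 2) = -7 + 5 = -2)
-105 + H(-8)*18 = -105 - 2*18 = -105 - 36 = -141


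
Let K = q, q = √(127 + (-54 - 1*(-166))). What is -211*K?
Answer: -211*√239 ≈ -3262.0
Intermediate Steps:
q = √239 (q = √(127 + (-54 + 166)) = √(127 + 112) = √239 ≈ 15.460)
K = √239 ≈ 15.460
-211*K = -211*√239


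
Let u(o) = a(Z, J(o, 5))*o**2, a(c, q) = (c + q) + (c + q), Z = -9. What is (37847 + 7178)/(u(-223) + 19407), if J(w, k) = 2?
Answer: -45025/676799 ≈ -0.066526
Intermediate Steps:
a(c, q) = 2*c + 2*q
u(o) = -14*o**2 (u(o) = (2*(-9) + 2*2)*o**2 = (-18 + 4)*o**2 = -14*o**2)
(37847 + 7178)/(u(-223) + 19407) = (37847 + 7178)/(-14*(-223)**2 + 19407) = 45025/(-14*49729 + 19407) = 45025/(-696206 + 19407) = 45025/(-676799) = 45025*(-1/676799) = -45025/676799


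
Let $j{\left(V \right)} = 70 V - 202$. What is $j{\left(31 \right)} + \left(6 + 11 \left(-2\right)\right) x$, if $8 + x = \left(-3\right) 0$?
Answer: $2096$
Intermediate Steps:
$j{\left(V \right)} = -202 + 70 V$
$x = -8$ ($x = -8 - 0 = -8 + 0 = -8$)
$j{\left(31 \right)} + \left(6 + 11 \left(-2\right)\right) x = \left(-202 + 70 \cdot 31\right) + \left(6 + 11 \left(-2\right)\right) \left(-8\right) = \left(-202 + 2170\right) + \left(6 - 22\right) \left(-8\right) = 1968 - -128 = 1968 + 128 = 2096$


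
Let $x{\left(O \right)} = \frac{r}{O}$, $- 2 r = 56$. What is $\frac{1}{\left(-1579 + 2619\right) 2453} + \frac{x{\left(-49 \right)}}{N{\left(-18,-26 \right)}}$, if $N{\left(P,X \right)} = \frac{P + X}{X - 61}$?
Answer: $\frac{1834277}{1623440} \approx 1.1299$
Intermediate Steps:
$r = -28$ ($r = \left(- \frac{1}{2}\right) 56 = -28$)
$x{\left(O \right)} = - \frac{28}{O}$
$N{\left(P,X \right)} = \frac{P + X}{-61 + X}$
$\frac{1}{\left(-1579 + 2619\right) 2453} + \frac{x{\left(-49 \right)}}{N{\left(-18,-26 \right)}} = \frac{1}{\left(-1579 + 2619\right) 2453} + \frac{\left(-28\right) \frac{1}{-49}}{\frac{1}{-61 - 26} \left(-18 - 26\right)} = \frac{1}{1040} \cdot \frac{1}{2453} + \frac{\left(-28\right) \left(- \frac{1}{49}\right)}{\frac{1}{-87} \left(-44\right)} = \frac{1}{1040} \cdot \frac{1}{2453} + \frac{4}{7 \left(\left(- \frac{1}{87}\right) \left(-44\right)\right)} = \frac{1}{2551120} + \frac{4}{7 \cdot \frac{44}{87}} = \frac{1}{2551120} + \frac{4}{7} \cdot \frac{87}{44} = \frac{1}{2551120} + \frac{87}{77} = \frac{1834277}{1623440}$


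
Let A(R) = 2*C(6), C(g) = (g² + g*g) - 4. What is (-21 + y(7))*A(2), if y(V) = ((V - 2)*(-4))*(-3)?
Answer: 5304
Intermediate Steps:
C(g) = -4 + 2*g² (C(g) = (g² + g²) - 4 = 2*g² - 4 = -4 + 2*g²)
A(R) = 136 (A(R) = 2*(-4 + 2*6²) = 2*(-4 + 2*36) = 2*(-4 + 72) = 2*68 = 136)
y(V) = -24 + 12*V (y(V) = ((-2 + V)*(-4))*(-3) = (8 - 4*V)*(-3) = -24 + 12*V)
(-21 + y(7))*A(2) = (-21 + (-24 + 12*7))*136 = (-21 + (-24 + 84))*136 = (-21 + 60)*136 = 39*136 = 5304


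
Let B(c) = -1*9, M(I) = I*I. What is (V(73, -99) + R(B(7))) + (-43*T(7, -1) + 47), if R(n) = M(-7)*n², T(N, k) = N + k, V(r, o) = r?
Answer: 3831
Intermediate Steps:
M(I) = I²
B(c) = -9
R(n) = 49*n² (R(n) = (-7)²*n² = 49*n²)
(V(73, -99) + R(B(7))) + (-43*T(7, -1) + 47) = (73 + 49*(-9)²) + (-43*(7 - 1) + 47) = (73 + 49*81) + (-43*6 + 47) = (73 + 3969) + (-258 + 47) = 4042 - 211 = 3831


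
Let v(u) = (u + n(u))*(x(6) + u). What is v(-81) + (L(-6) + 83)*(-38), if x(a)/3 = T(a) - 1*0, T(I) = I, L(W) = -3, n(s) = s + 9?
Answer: 6599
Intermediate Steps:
n(s) = 9 + s
x(a) = 3*a (x(a) = 3*(a - 1*0) = 3*(a + 0) = 3*a)
v(u) = (9 + 2*u)*(18 + u) (v(u) = (u + (9 + u))*(3*6 + u) = (9 + 2*u)*(18 + u))
v(-81) + (L(-6) + 83)*(-38) = (162 + 2*(-81)² + 45*(-81)) + (-3 + 83)*(-38) = (162 + 2*6561 - 3645) + 80*(-38) = (162 + 13122 - 3645) - 3040 = 9639 - 3040 = 6599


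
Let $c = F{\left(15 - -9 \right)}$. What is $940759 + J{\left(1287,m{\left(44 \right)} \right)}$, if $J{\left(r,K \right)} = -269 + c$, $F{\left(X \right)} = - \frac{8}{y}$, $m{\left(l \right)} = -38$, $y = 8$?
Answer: $940489$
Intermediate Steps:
$F{\left(X \right)} = -1$ ($F{\left(X \right)} = - \frac{8}{8} = \left(-8\right) \frac{1}{8} = -1$)
$c = -1$
$J{\left(r,K \right)} = -270$ ($J{\left(r,K \right)} = -269 - 1 = -270$)
$940759 + J{\left(1287,m{\left(44 \right)} \right)} = 940759 - 270 = 940489$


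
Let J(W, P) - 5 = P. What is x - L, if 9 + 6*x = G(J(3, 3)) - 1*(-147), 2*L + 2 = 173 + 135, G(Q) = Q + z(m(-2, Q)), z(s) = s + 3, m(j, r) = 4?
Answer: -255/2 ≈ -127.50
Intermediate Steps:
J(W, P) = 5 + P
z(s) = 3 + s
G(Q) = 7 + Q (G(Q) = Q + (3 + 4) = Q + 7 = 7 + Q)
L = 153 (L = -1 + (173 + 135)/2 = -1 + (½)*308 = -1 + 154 = 153)
x = 51/2 (x = -3/2 + ((7 + (5 + 3)) - 1*(-147))/6 = -3/2 + ((7 + 8) + 147)/6 = -3/2 + (15 + 147)/6 = -3/2 + (⅙)*162 = -3/2 + 27 = 51/2 ≈ 25.500)
x - L = 51/2 - 1*153 = 51/2 - 153 = -255/2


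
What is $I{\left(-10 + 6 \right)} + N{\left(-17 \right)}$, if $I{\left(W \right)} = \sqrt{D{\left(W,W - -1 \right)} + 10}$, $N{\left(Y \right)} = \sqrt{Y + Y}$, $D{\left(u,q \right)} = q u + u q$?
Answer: $\sqrt{34} \left(1 + i\right) \approx 5.831 + 5.831 i$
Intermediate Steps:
$D{\left(u,q \right)} = 2 q u$ ($D{\left(u,q \right)} = q u + q u = 2 q u$)
$N{\left(Y \right)} = \sqrt{2} \sqrt{Y}$ ($N{\left(Y \right)} = \sqrt{2 Y} = \sqrt{2} \sqrt{Y}$)
$I{\left(W \right)} = \sqrt{10 + 2 W \left(1 + W\right)}$ ($I{\left(W \right)} = \sqrt{2 \left(W - -1\right) W + 10} = \sqrt{2 \left(W + 1\right) W + 10} = \sqrt{2 \left(1 + W\right) W + 10} = \sqrt{2 W \left(1 + W\right) + 10} = \sqrt{10 + 2 W \left(1 + W\right)}$)
$I{\left(-10 + 6 \right)} + N{\left(-17 \right)} = \sqrt{2} \sqrt{5 + \left(-10 + 6\right) \left(1 + \left(-10 + 6\right)\right)} + \sqrt{2} \sqrt{-17} = \sqrt{2} \sqrt{5 - 4 \left(1 - 4\right)} + \sqrt{2} i \sqrt{17} = \sqrt{2} \sqrt{5 - -12} + i \sqrt{34} = \sqrt{2} \sqrt{5 + 12} + i \sqrt{34} = \sqrt{2} \sqrt{17} + i \sqrt{34} = \sqrt{34} + i \sqrt{34}$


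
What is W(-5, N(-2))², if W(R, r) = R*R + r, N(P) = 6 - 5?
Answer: 676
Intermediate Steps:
N(P) = 1
W(R, r) = r + R² (W(R, r) = R² + r = r + R²)
W(-5, N(-2))² = (1 + (-5)²)² = (1 + 25)² = 26² = 676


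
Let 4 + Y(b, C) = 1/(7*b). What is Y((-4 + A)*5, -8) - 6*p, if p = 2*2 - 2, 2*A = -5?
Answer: -7282/455 ≈ -16.004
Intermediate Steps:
A = -5/2 (A = (½)*(-5) = -5/2 ≈ -2.5000)
Y(b, C) = -4 + 1/(7*b)
p = 2 (p = 4 - 2 = 2)
Y((-4 + A)*5, -8) - 6*p = (-4 + 1/(7*(((-4 - 5/2)*5)))) - 6*2 = (-4 + 1/(7*((-13/2*5)))) - 12 = (-4 + 1/(7*(-65/2))) - 12 = (-4 + (⅐)*(-2/65)) - 12 = (-4 - 2/455) - 12 = -1822/455 - 12 = -7282/455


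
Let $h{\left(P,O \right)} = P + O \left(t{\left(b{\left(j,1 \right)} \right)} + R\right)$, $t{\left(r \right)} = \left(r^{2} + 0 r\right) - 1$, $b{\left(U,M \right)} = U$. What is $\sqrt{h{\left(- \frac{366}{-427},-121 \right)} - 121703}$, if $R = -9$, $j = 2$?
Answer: $\frac{i \sqrt{5927831}}{7} \approx 347.82 i$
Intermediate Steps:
$t{\left(r \right)} = -1 + r^{2}$ ($t{\left(r \right)} = \left(r^{2} + 0\right) - 1 = r^{2} - 1 = -1 + r^{2}$)
$h{\left(P,O \right)} = P - 6 O$ ($h{\left(P,O \right)} = P + O \left(\left(-1 + 2^{2}\right) - 9\right) = P + O \left(\left(-1 + 4\right) - 9\right) = P + O \left(3 - 9\right) = P + O \left(-6\right) = P - 6 O$)
$\sqrt{h{\left(- \frac{366}{-427},-121 \right)} - 121703} = \sqrt{\left(- \frac{366}{-427} - -726\right) - 121703} = \sqrt{\left(\left(-366\right) \left(- \frac{1}{427}\right) + 726\right) - 121703} = \sqrt{\left(\frac{6}{7} + 726\right) - 121703} = \sqrt{\frac{5088}{7} - 121703} = \sqrt{- \frac{846833}{7}} = \frac{i \sqrt{5927831}}{7}$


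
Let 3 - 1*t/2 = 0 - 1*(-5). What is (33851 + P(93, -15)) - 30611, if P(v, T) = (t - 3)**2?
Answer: 3289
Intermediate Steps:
t = -4 (t = 6 - 2*(0 - 1*(-5)) = 6 - 2*(0 + 5) = 6 - 2*5 = 6 - 10 = -4)
P(v, T) = 49 (P(v, T) = (-4 - 3)**2 = (-7)**2 = 49)
(33851 + P(93, -15)) - 30611 = (33851 + 49) - 30611 = 33900 - 30611 = 3289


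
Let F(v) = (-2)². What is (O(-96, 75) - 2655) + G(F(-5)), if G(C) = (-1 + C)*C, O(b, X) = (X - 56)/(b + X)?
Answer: -55522/21 ≈ -2643.9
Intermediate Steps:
O(b, X) = (-56 + X)/(X + b)
F(v) = 4
G(C) = C*(-1 + C)
(O(-96, 75) - 2655) + G(F(-5)) = ((-56 + 75)/(75 - 96) - 2655) + 4*(-1 + 4) = (19/(-21) - 2655) + 4*3 = (-1/21*19 - 2655) + 12 = (-19/21 - 2655) + 12 = -55774/21 + 12 = -55522/21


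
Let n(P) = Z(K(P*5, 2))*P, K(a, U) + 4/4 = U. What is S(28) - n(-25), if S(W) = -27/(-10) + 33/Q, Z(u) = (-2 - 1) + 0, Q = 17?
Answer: -11961/170 ≈ -70.359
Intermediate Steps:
K(a, U) = -1 + U
Z(u) = -3 (Z(u) = -3 + 0 = -3)
S(W) = 789/170 (S(W) = -27/(-10) + 33/17 = -27*(-⅒) + 33*(1/17) = 27/10 + 33/17 = 789/170)
n(P) = -3*P
S(28) - n(-25) = 789/170 - (-3)*(-25) = 789/170 - 1*75 = 789/170 - 75 = -11961/170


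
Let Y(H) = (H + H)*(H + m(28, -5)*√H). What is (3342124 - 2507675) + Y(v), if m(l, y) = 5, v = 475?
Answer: 1285699 + 23750*√19 ≈ 1.3892e+6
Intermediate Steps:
Y(H) = 2*H*(H + 5*√H) (Y(H) = (H + H)*(H + 5*√H) = (2*H)*(H + 5*√H) = 2*H*(H + 5*√H))
(3342124 - 2507675) + Y(v) = (3342124 - 2507675) + (2*475² + 10*475^(3/2)) = 834449 + (2*225625 + 10*(2375*√19)) = 834449 + (451250 + 23750*√19) = 1285699 + 23750*√19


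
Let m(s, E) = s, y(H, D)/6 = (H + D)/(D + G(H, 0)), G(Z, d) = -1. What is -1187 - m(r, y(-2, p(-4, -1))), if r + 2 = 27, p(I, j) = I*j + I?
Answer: -1212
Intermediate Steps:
p(I, j) = I + I*j
y(H, D) = 6*(D + H)/(-1 + D) (y(H, D) = 6*((H + D)/(D - 1)) = 6*((D + H)/(-1 + D)) = 6*(D + H)/(-1 + D))
r = 25 (r = -2 + 27 = 25)
-1187 - m(r, y(-2, p(-4, -1))) = -1187 - 1*25 = -1187 - 25 = -1212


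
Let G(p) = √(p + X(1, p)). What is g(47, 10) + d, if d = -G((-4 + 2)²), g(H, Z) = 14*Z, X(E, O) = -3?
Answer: 139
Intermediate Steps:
G(p) = √(-3 + p) (G(p) = √(p - 3) = √(-3 + p))
d = -1 (d = -√(-3 + (-4 + 2)²) = -√(-3 + (-2)²) = -√(-3 + 4) = -√1 = -1*1 = -1)
g(47, 10) + d = 14*10 - 1 = 140 - 1 = 139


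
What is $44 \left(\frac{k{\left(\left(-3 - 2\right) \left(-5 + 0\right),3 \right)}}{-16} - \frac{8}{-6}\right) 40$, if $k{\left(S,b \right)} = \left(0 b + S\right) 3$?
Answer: $- \frac{17710}{3} \approx -5903.3$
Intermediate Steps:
$k{\left(S,b \right)} = 3 S$ ($k{\left(S,b \right)} = \left(0 + S\right) 3 = S 3 = 3 S$)
$44 \left(\frac{k{\left(\left(-3 - 2\right) \left(-5 + 0\right),3 \right)}}{-16} - \frac{8}{-6}\right) 40 = 44 \left(\frac{3 \left(-3 - 2\right) \left(-5 + 0\right)}{-16} - \frac{8}{-6}\right) 40 = 44 \left(3 \left(\left(-5\right) \left(-5\right)\right) \left(- \frac{1}{16}\right) - - \frac{4}{3}\right) 40 = 44 \left(3 \cdot 25 \left(- \frac{1}{16}\right) + \frac{4}{3}\right) 40 = 44 \left(75 \left(- \frac{1}{16}\right) + \frac{4}{3}\right) 40 = 44 \left(- \frac{75}{16} + \frac{4}{3}\right) 40 = 44 \left(- \frac{161}{48}\right) 40 = \left(- \frac{1771}{12}\right) 40 = - \frac{17710}{3}$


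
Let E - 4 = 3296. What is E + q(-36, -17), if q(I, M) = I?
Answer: 3264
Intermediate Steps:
E = 3300 (E = 4 + 3296 = 3300)
E + q(-36, -17) = 3300 - 36 = 3264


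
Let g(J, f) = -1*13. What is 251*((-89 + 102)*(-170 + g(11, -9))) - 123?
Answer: -597252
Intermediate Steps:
g(J, f) = -13
251*((-89 + 102)*(-170 + g(11, -9))) - 123 = 251*((-89 + 102)*(-170 - 13)) - 123 = 251*(13*(-183)) - 123 = 251*(-2379) - 123 = -597129 - 123 = -597252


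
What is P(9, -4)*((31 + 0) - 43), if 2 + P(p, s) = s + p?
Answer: -36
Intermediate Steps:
P(p, s) = -2 + p + s (P(p, s) = -2 + (s + p) = -2 + (p + s) = -2 + p + s)
P(9, -4)*((31 + 0) - 43) = (-2 + 9 - 4)*((31 + 0) - 43) = 3*(31 - 43) = 3*(-12) = -36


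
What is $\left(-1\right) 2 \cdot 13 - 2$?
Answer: $-28$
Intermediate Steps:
$\left(-1\right) 2 \cdot 13 - 2 = \left(-2\right) 13 - 2 = -26 - 2 = -28$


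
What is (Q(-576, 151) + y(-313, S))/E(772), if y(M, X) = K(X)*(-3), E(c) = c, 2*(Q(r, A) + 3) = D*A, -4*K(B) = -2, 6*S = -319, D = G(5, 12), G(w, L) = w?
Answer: 373/772 ≈ 0.48316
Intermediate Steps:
D = 5
S = -319/6 (S = (⅙)*(-319) = -319/6 ≈ -53.167)
K(B) = ½ (K(B) = -¼*(-2) = ½)
Q(r, A) = -3 + 5*A/2 (Q(r, A) = -3 + (5*A)/2 = -3 + 5*A/2)
y(M, X) = -3/2 (y(M, X) = (½)*(-3) = -3/2)
(Q(-576, 151) + y(-313, S))/E(772) = ((-3 + (5/2)*151) - 3/2)/772 = ((-3 + 755/2) - 3/2)*(1/772) = (749/2 - 3/2)*(1/772) = 373*(1/772) = 373/772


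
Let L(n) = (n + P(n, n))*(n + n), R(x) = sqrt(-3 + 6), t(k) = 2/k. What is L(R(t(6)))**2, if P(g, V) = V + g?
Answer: 324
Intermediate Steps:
R(x) = sqrt(3)
L(n) = 6*n**2 (L(n) = (n + (n + n))*(n + n) = (n + 2*n)*(2*n) = (3*n)*(2*n) = 6*n**2)
L(R(t(6)))**2 = (6*(sqrt(3))**2)**2 = (6*3)**2 = 18**2 = 324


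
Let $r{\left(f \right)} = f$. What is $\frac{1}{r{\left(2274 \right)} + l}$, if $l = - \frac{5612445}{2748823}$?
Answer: $\frac{2748823}{6245211057} \approx 0.00044015$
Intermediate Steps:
$l = - \frac{5612445}{2748823}$ ($l = \left(-5612445\right) \frac{1}{2748823} = - \frac{5612445}{2748823} \approx -2.0418$)
$\frac{1}{r{\left(2274 \right)} + l} = \frac{1}{2274 - \frac{5612445}{2748823}} = \frac{1}{\frac{6245211057}{2748823}} = \frac{2748823}{6245211057}$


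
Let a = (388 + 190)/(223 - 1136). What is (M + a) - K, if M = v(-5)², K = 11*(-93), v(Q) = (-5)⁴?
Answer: 357574046/913 ≈ 3.9165e+5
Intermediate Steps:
v(Q) = 625
a = -578/913 (a = 578/(-913) = 578*(-1/913) = -578/913 ≈ -0.63308)
K = -1023
M = 390625 (M = 625² = 390625)
(M + a) - K = (390625 - 578/913) - 1*(-1023) = 356640047/913 + 1023 = 357574046/913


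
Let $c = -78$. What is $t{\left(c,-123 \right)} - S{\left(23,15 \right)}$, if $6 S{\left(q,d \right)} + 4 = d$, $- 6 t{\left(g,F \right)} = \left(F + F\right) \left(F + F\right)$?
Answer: $- \frac{60527}{6} \approx -10088.0$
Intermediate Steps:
$t{\left(g,F \right)} = - \frac{2 F^{2}}{3}$ ($t{\left(g,F \right)} = - \frac{\left(F + F\right) \left(F + F\right)}{6} = - \frac{2 F 2 F}{6} = - \frac{4 F^{2}}{6} = - \frac{2 F^{2}}{3}$)
$S{\left(q,d \right)} = - \frac{2}{3} + \frac{d}{6}$
$t{\left(c,-123 \right)} - S{\left(23,15 \right)} = - \frac{2 \left(-123\right)^{2}}{3} - \left(- \frac{2}{3} + \frac{1}{6} \cdot 15\right) = \left(- \frac{2}{3}\right) 15129 - \left(- \frac{2}{3} + \frac{5}{2}\right) = -10086 - \frac{11}{6} = - \frac{60527}{6}$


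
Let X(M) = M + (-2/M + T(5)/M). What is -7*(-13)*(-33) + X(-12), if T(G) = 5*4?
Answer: -6033/2 ≈ -3016.5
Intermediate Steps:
T(G) = 20
X(M) = M + 18/M (X(M) = M + (-2/M + 20/M) = M + 18/M)
-7*(-13)*(-33) + X(-12) = -7*(-13)*(-33) + (-12 + 18/(-12)) = 91*(-33) + (-12 + 18*(-1/12)) = -3003 + (-12 - 3/2) = -3003 - 27/2 = -6033/2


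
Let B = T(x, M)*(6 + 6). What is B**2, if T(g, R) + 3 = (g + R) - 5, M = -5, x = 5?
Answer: 9216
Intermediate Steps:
T(g, R) = -8 + R + g (T(g, R) = -3 + ((g + R) - 5) = -3 + ((R + g) - 5) = -3 + (-5 + R + g) = -8 + R + g)
B = -96 (B = (-8 - 5 + 5)*(6 + 6) = -8*12 = -96)
B**2 = (-96)**2 = 9216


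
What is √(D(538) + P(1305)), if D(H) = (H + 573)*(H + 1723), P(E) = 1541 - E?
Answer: √2512207 ≈ 1585.0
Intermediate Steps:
D(H) = (573 + H)*(1723 + H)
√(D(538) + P(1305)) = √((987279 + 538² + 2296*538) + (1541 - 1*1305)) = √((987279 + 289444 + 1235248) + (1541 - 1305)) = √(2511971 + 236) = √2512207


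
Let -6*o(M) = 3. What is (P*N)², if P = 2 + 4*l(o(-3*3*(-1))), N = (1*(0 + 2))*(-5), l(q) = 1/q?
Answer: 3600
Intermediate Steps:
o(M) = -½ (o(M) = -⅙*3 = -½)
N = -10 (N = (1*2)*(-5) = 2*(-5) = -10)
P = -6 (P = 2 + 4/(-½) = 2 + 4*(-2) = 2 - 8 = -6)
(P*N)² = (-6*(-10))² = 60² = 3600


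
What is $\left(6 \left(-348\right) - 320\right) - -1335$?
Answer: $-1073$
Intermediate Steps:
$\left(6 \left(-348\right) - 320\right) - -1335 = \left(-2088 - 320\right) + 1335 = -2408 + 1335 = -1073$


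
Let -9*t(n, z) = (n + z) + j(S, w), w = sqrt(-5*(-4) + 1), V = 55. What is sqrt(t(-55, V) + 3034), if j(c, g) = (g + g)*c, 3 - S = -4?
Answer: sqrt(27306 - 14*sqrt(21))/3 ≈ 55.017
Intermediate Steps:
S = 7 (S = 3 - 1*(-4) = 3 + 4 = 7)
w = sqrt(21) (w = sqrt(20 + 1) = sqrt(21) ≈ 4.5826)
j(c, g) = 2*c*g (j(c, g) = (2*g)*c = 2*c*g)
t(n, z) = -14*sqrt(21)/9 - n/9 - z/9 (t(n, z) = -((n + z) + 2*7*sqrt(21))/9 = -((n + z) + 14*sqrt(21))/9 = -(n + z + 14*sqrt(21))/9 = -14*sqrt(21)/9 - n/9 - z/9)
sqrt(t(-55, V) + 3034) = sqrt((-14*sqrt(21)/9 - 1/9*(-55) - 1/9*55) + 3034) = sqrt((-14*sqrt(21)/9 + 55/9 - 55/9) + 3034) = sqrt(-14*sqrt(21)/9 + 3034) = sqrt(3034 - 14*sqrt(21)/9)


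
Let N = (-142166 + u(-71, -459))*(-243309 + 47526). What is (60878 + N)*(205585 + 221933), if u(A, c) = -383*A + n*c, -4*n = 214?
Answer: 7567955485022205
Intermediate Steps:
n = -107/2 (n = -¼*214 = -107/2 ≈ -53.500)
u(A, c) = -383*A - 107*c/2
N = 35404027239/2 (N = (-142166 + (-383*(-71) - 107/2*(-459)))*(-243309 + 47526) = (-142166 + (27193 + 49113/2))*(-195783) = (-142166 + 103499/2)*(-195783) = -180833/2*(-195783) = 35404027239/2 ≈ 1.7702e+10)
(60878 + N)*(205585 + 221933) = (60878 + 35404027239/2)*(205585 + 221933) = (35404148995/2)*427518 = 7567955485022205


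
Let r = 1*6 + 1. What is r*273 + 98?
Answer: 2009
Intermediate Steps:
r = 7 (r = 6 + 1 = 7)
r*273 + 98 = 7*273 + 98 = 1911 + 98 = 2009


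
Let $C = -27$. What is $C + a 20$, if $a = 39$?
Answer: $753$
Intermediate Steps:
$C + a 20 = -27 + 39 \cdot 20 = -27 + 780 = 753$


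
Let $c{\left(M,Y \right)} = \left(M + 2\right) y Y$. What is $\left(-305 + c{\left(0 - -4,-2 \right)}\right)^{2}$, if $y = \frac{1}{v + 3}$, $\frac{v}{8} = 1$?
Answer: $\frac{11336689}{121} \approx 93692.0$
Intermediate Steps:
$v = 8$ ($v = 8 \cdot 1 = 8$)
$y = \frac{1}{11}$ ($y = \frac{1}{8 + 3} = \frac{1}{11} \approx 0.090909$)
$c{\left(M,Y \right)} = \frac{Y \left(2 + M\right)}{11}$ ($c{\left(M,Y \right)} = \left(M + 2\right) \frac{Y}{11} = \left(2 + M\right) \frac{Y}{11} = \frac{Y \left(2 + M\right)}{11}$)
$\left(-305 + c{\left(0 - -4,-2 \right)}\right)^{2} = \left(-305 + \frac{1}{11} \left(-2\right) \left(2 + \left(0 - -4\right)\right)\right)^{2} = \left(-305 + \frac{1}{11} \left(-2\right) \left(2 + \left(0 + 4\right)\right)\right)^{2} = \left(-305 + \frac{1}{11} \left(-2\right) \left(2 + 4\right)\right)^{2} = \left(-305 + \frac{1}{11} \left(-2\right) 6\right)^{2} = \left(-305 - \frac{12}{11}\right)^{2} = \left(- \frac{3367}{11}\right)^{2} = \frac{11336689}{121}$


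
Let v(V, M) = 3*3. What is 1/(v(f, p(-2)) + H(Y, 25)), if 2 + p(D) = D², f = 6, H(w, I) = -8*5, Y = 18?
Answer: -1/31 ≈ -0.032258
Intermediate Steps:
H(w, I) = -40
p(D) = -2 + D²
v(V, M) = 9
1/(v(f, p(-2)) + H(Y, 25)) = 1/(9 - 40) = 1/(-31) = -1/31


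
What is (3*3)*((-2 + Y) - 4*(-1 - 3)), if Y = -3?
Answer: 99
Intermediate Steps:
(3*3)*((-2 + Y) - 4*(-1 - 3)) = (3*3)*((-2 - 3) - 4*(-1 - 3)) = 9*(-5 - 4*(-4)) = 9*(-5 + 16) = 9*11 = 99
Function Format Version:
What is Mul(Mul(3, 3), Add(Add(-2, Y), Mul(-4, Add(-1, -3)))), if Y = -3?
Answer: 99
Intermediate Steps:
Mul(Mul(3, 3), Add(Add(-2, Y), Mul(-4, Add(-1, -3)))) = Mul(Mul(3, 3), Add(Add(-2, -3), Mul(-4, Add(-1, -3)))) = Mul(9, Add(-5, Mul(-4, -4))) = Mul(9, Add(-5, 16)) = Mul(9, 11) = 99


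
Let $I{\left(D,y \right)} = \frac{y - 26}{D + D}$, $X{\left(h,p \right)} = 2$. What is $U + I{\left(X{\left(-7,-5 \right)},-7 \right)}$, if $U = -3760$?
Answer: $- \frac{15073}{4} \approx -3768.3$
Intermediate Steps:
$I{\left(D,y \right)} = \frac{-26 + y}{2 D}$
$U + I{\left(X{\left(-7,-5 \right)},-7 \right)} = -3760 + \frac{-26 - 7}{2 \cdot 2} = -3760 + \frac{1}{2} \cdot \frac{1}{2} \left(-33\right) = -3760 - \frac{33}{4} = - \frac{15073}{4}$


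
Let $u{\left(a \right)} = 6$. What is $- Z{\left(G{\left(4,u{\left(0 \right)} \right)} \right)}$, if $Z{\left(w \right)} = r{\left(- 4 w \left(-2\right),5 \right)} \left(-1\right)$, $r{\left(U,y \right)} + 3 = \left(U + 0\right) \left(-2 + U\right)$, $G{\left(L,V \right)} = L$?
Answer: $957$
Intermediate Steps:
$r{\left(U,y \right)} = -3 + U \left(-2 + U\right)$ ($r{\left(U,y \right)} = -3 + \left(U + 0\right) \left(-2 + U\right) = -3 + U \left(-2 + U\right)$)
$Z{\left(w \right)} = 3 - 64 w^{2} + 16 w$ ($Z{\left(w \right)} = \left(-3 + \left(- 4 w \left(-2\right)\right)^{2} - 2 - 4 w \left(-2\right)\right) \left(-1\right) = \left(-3 + \left(8 w\right)^{2} - 2 \cdot 8 w\right) \left(-1\right) = \left(-3 + 64 w^{2} - 16 w\right) \left(-1\right) = \left(-3 - 16 w + 64 w^{2}\right) \left(-1\right) = 3 - 64 w^{2} + 16 w$)
$- Z{\left(G{\left(4,u{\left(0 \right)} \right)} \right)} = - (3 - 64 \cdot 4^{2} + 16 \cdot 4) = - (3 - 1024 + 64) = \left(-1\right) \left(-957\right) = 957$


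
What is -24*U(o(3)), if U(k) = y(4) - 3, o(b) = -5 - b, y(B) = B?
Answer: -24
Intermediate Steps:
U(k) = 1 (U(k) = 4 - 3 = 1)
-24*U(o(3)) = -24*1 = -24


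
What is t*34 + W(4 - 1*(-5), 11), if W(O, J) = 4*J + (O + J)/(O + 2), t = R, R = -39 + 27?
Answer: -3984/11 ≈ -362.18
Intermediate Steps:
R = -12
t = -12
W(O, J) = 4*J + (J + O)/(2 + O)
t*34 + W(4 - 1*(-5), 11) = -12*34 + ((4 - 1*(-5)) + 9*11 + 4*11*(4 - 1*(-5)))/(2 + (4 - 1*(-5))) = -408 + ((4 + 5) + 99 + 4*11*(4 + 5))/(2 + (4 + 5)) = -408 + (9 + 99 + 4*11*9)/(2 + 9) = -408 + (9 + 99 + 396)/11 = -408 + (1/11)*504 = -408 + 504/11 = -3984/11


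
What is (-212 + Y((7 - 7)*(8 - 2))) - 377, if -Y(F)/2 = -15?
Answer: -559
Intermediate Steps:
Y(F) = 30 (Y(F) = -2*(-15) = 30)
(-212 + Y((7 - 7)*(8 - 2))) - 377 = (-212 + 30) - 377 = -182 - 377 = -559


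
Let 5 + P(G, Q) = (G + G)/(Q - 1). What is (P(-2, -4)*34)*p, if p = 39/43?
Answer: -27846/215 ≈ -129.52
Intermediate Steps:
P(G, Q) = -5 + 2*G/(-1 + Q) (P(G, Q) = -5 + (G + G)/(Q - 1) = -5 + (2*G)/(-1 + Q) = -5 + 2*G/(-1 + Q))
p = 39/43 (p = 39*(1/43) = 39/43 ≈ 0.90698)
(P(-2, -4)*34)*p = (((5 - 5*(-4) + 2*(-2))/(-1 - 4))*34)*(39/43) = (((5 + 20 - 4)/(-5))*34)*(39/43) = (-1/5*21*34)*(39/43) = -21/5*34*(39/43) = -714/5*39/43 = -27846/215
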